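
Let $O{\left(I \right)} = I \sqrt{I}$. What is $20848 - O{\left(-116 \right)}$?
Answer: $20848 + 232 i \sqrt{29} \approx 20848.0 + 1249.4 i$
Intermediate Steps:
$O{\left(I \right)} = I^{\frac{3}{2}}$
$20848 - O{\left(-116 \right)} = 20848 - \left(-116\right)^{\frac{3}{2}} = 20848 - - 232 i \sqrt{29} = 20848 + 232 i \sqrt{29}$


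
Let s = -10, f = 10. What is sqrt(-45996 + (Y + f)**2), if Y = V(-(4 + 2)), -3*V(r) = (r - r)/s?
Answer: 2*I*sqrt(11474) ≈ 214.23*I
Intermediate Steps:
V(r) = 0 (V(r) = -(r - r)/(3*(-10)) = -0*(-1)/10 = -1/3*0 = 0)
Y = 0
sqrt(-45996 + (Y + f)**2) = sqrt(-45996 + (0 + 10)**2) = sqrt(-45996 + 10**2) = sqrt(-45996 + 100) = sqrt(-45896) = 2*I*sqrt(11474)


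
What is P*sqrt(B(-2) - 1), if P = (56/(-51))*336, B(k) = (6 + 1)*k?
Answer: -6272*I*sqrt(15)/17 ≈ -1428.9*I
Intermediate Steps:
B(k) = 7*k
P = -6272/17 (P = (56*(-1/51))*336 = -56/51*336 = -6272/17 ≈ -368.94)
P*sqrt(B(-2) - 1) = -6272*sqrt(7*(-2) - 1)/17 = -6272*sqrt(-14 - 1)/17 = -6272*I*sqrt(15)/17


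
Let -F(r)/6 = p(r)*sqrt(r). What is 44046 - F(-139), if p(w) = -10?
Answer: 44046 - 60*I*sqrt(139) ≈ 44046.0 - 707.39*I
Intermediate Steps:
F(r) = 60*sqrt(r) (F(r) = -(-60)*sqrt(r) = 60*sqrt(r))
44046 - F(-139) = 44046 - 60*sqrt(-139) = 44046 - 60*I*sqrt(139)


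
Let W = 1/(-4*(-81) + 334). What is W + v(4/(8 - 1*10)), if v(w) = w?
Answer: -1315/658 ≈ -1.9985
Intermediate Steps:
W = 1/658 (W = 1/(324 + 334) = 1/658 ≈ 0.0015198)
W + v(4/(8 - 1*10)) = 1/658 + 4/(8 - 1*10) = 1/658 + 4/(8 - 10) = 1/658 + 4/(-2) = 1/658 + 4*(-1/2) = 1/658 - 2 = -1315/658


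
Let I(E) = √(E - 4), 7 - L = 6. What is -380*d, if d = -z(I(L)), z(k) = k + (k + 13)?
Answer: 4940 + 760*I*√3 ≈ 4940.0 + 1316.4*I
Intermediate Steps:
L = 1 (L = 7 - 1*6 = 7 - 6 = 1)
I(E) = √(-4 + E)
z(k) = 13 + 2*k (z(k) = k + (13 + k) = 13 + 2*k)
d = -13 - 2*I*√3 (d = -(13 + 2*√(-4 + 1)) = -(13 + 2*√(-3)) = -(13 + 2*(I*√3)) = -(13 + 2*I*√3) = -13 - 2*I*√3 ≈ -13.0 - 3.4641*I)
-380*d = -380*(-13 - 2*I*√3) = 4940 + 760*I*√3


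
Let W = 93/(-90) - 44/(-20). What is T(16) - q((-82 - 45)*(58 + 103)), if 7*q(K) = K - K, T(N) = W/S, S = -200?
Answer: -7/1200 ≈ -0.0058333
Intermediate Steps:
W = 7/6 (W = 93*(-1/90) - 44*(-1/20) = -31/30 + 11/5 = 7/6 ≈ 1.1667)
T(N) = -7/1200 (T(N) = (7/6)/(-200) = (7/6)*(-1/200) = -7/1200)
q(K) = 0 (q(K) = (K - K)/7 = (⅐)*0 = 0)
T(16) - q((-82 - 45)*(58 + 103)) = -7/1200 - 1*0 = -7/1200 + 0 = -7/1200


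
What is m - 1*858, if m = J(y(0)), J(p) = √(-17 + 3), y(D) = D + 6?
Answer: -858 + I*√14 ≈ -858.0 + 3.7417*I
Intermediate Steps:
y(D) = 6 + D
J(p) = I*√14 (J(p) = √(-14) = I*√14)
m = I*√14 ≈ 3.7417*I
m - 1*858 = I*√14 - 1*858 = I*√14 - 858 = -858 + I*√14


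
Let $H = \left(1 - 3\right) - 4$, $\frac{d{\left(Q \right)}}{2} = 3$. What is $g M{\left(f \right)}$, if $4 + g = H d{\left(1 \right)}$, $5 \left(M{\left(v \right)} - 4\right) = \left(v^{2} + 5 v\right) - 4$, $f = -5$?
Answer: $-128$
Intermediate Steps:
$d{\left(Q \right)} = 6$ ($d{\left(Q \right)} = 2 \cdot 3 = 6$)
$M{\left(v \right)} = \frac{16}{5} + v + \frac{v^{2}}{5}$ ($M{\left(v \right)} = 4 + \frac{\left(v^{2} + 5 v\right) - 4}{5} = 4 + \frac{-4 + v^{2} + 5 v}{5} = 4 + \left(- \frac{4}{5} + v + \frac{v^{2}}{5}\right) = \frac{16}{5} + v + \frac{v^{2}}{5}$)
$H = -6$ ($H = -2 - 4 = -6$)
$g = -40$ ($g = -4 - 36 = -40$)
$g M{\left(f \right)} = - 40 \left(\frac{16}{5} - 5 + \frac{\left(-5\right)^{2}}{5}\right) = - 40 \left(\frac{16}{5} - 5 + \frac{1}{5} \cdot 25\right) = - 40 \left(\frac{16}{5} - 5 + 5\right) = \left(-40\right) \frac{16}{5} = -128$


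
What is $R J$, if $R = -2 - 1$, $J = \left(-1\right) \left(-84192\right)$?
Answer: $-252576$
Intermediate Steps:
$J = 84192$
$R = -3$ ($R = -2 - 1 = -3$)
$R J = \left(-3\right) 84192 = -252576$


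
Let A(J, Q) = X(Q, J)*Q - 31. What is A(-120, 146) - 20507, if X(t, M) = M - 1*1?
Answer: -38204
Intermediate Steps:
X(t, M) = -1 + M (X(t, M) = M - 1 = -1 + M)
A(J, Q) = -31 + Q*(-1 + J) (A(J, Q) = (-1 + J)*Q - 31 = Q*(-1 + J) - 31 = -31 + Q*(-1 + J))
A(-120, 146) - 20507 = (-31 + 146*(-1 - 120)) - 20507 = (-31 + 146*(-121)) - 20507 = (-31 - 17666) - 20507 = -17697 - 20507 = -38204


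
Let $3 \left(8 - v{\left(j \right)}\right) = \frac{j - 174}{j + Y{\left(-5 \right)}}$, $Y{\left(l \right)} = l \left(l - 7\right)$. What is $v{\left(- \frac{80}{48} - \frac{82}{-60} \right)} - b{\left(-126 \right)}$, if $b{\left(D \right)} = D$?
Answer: $\frac{80579}{597} \approx 134.97$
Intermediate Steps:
$Y{\left(l \right)} = l \left(-7 + l\right)$
$v{\left(j \right)} = 8 - \frac{-174 + j}{3 \left(60 + j\right)}$ ($v{\left(j \right)} = 8 - \frac{\left(j - 174\right) \frac{1}{j - 5 \left(-7 - 5\right)}}{3} = 8 - \frac{\left(-174 + j\right) \frac{1}{j - -60}}{3} = 8 - \frac{\left(-174 + j\right) \frac{1}{j + 60}}{3} = 8 - \frac{\left(-174 + j\right) \frac{1}{60 + j}}{3} = 8 - \frac{\frac{1}{60 + j} \left(-174 + j\right)}{3} = 8 - \frac{-174 + j}{3 \left(60 + j\right)}$)
$v{\left(- \frac{80}{48} - \frac{82}{-60} \right)} - b{\left(-126 \right)} = \frac{1614 + 23 \left(- \frac{80}{48} - \frac{82}{-60}\right)}{3 \left(60 - \left(- \frac{41}{30} + \frac{5}{3}\right)\right)} - -126 = \frac{1614 + 23 \left(\left(-80\right) \frac{1}{48} - - \frac{41}{30}\right)}{3 \left(60 - \frac{3}{10}\right)} + 126 = \frac{1614 + 23 \left(- \frac{5}{3} + \frac{41}{30}\right)}{3 \left(60 + \left(- \frac{5}{3} + \frac{41}{30}\right)\right)} + 126 = \frac{1614 + 23 \left(- \frac{3}{10}\right)}{3 \left(60 - \frac{3}{10}\right)} + 126 = \frac{1614 - \frac{69}{10}}{3 \cdot \frac{597}{10}} + 126 = \frac{1}{3} \cdot \frac{10}{597} \cdot \frac{16071}{10} + 126 = \frac{5357}{597} + 126 = \frac{80579}{597}$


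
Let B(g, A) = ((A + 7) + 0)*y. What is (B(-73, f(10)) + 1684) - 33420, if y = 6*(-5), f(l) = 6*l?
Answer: -33746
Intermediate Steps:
y = -30
B(g, A) = -210 - 30*A (B(g, A) = ((A + 7) + 0)*(-30) = ((7 + A) + 0)*(-30) = (7 + A)*(-30) = -210 - 30*A)
(B(-73, f(10)) + 1684) - 33420 = ((-210 - 180*10) + 1684) - 33420 = ((-210 - 30*60) + 1684) - 33420 = ((-210 - 1800) + 1684) - 33420 = (-2010 + 1684) - 33420 = -326 - 33420 = -33746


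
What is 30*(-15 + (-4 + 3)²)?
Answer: -420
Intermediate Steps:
30*(-15 + (-4 + 3)²) = 30*(-15 + (-1)²) = 30*(-15 + 1) = 30*(-14) = -420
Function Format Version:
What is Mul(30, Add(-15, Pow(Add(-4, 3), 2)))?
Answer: -420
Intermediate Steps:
Mul(30, Add(-15, Pow(Add(-4, 3), 2))) = Mul(30, Add(-15, Pow(-1, 2))) = Mul(30, Add(-15, 1)) = Mul(30, -14) = -420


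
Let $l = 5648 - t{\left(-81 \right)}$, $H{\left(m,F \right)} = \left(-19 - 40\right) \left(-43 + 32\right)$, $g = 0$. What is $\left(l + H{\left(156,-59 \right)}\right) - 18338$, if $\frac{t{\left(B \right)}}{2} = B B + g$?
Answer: $-25163$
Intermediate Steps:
$t{\left(B \right)} = 2 B^{2}$ ($t{\left(B \right)} = 2 \left(B B + 0\right) = 2 \left(B^{2} + 0\right) = 2 B^{2}$)
$H{\left(m,F \right)} = 649$ ($H{\left(m,F \right)} = \left(-59\right) \left(-11\right) = 649$)
$l = -7474$ ($l = 5648 - 2 \left(-81\right)^{2} = 5648 - 2 \cdot 6561 = 5648 - 13122 = -7474$)
$\left(l + H{\left(156,-59 \right)}\right) - 18338 = \left(-7474 + 649\right) - 18338 = -6825 - 18338 = -25163$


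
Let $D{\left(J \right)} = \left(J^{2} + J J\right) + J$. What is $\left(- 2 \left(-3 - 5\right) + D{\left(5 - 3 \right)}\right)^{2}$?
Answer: $676$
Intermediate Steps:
$D{\left(J \right)} = J + 2 J^{2}$ ($D{\left(J \right)} = \left(J^{2} + J^{2}\right) + J = 2 J^{2} + J = J + 2 J^{2}$)
$\left(- 2 \left(-3 - 5\right) + D{\left(5 - 3 \right)}\right)^{2} = \left(- 2 \left(-3 - 5\right) + \left(5 - 3\right) \left(1 + 2 \left(5 - 3\right)\right)\right)^{2} = \left(\left(-2\right) \left(-8\right) + 2 \left(1 + 2 \cdot 2\right)\right)^{2} = \left(16 + 2 \left(1 + 4\right)\right)^{2} = \left(16 + 2 \cdot 5\right)^{2} = \left(16 + 10\right)^{2} = 26^{2} = 676$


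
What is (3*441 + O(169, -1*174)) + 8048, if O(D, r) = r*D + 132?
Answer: -19903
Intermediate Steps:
O(D, r) = 132 + D*r (O(D, r) = D*r + 132 = 132 + D*r)
(3*441 + O(169, -1*174)) + 8048 = (3*441 + (132 + 169*(-1*174))) + 8048 = (1323 + (132 + 169*(-174))) + 8048 = (1323 + (132 - 29406)) + 8048 = (1323 - 29274) + 8048 = -27951 + 8048 = -19903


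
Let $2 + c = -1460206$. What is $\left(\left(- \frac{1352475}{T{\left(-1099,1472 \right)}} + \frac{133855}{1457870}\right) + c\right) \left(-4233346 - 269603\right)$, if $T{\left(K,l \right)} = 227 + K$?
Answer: $\frac{43947266110801191501}{6690856} \approx 6.5683 \cdot 10^{12}$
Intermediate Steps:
$c = -1460208$ ($c = -2 - 1460206 = -1460208$)
$\left(\left(- \frac{1352475}{T{\left(-1099,1472 \right)}} + \frac{133855}{1457870}\right) + c\right) \left(-4233346 - 269603\right) = \left(\left(- \frac{1352475}{227 - 1099} + \frac{133855}{1457870}\right) - 1460208\right) \left(-4233346 - 269603\right) = \left(\left(- \frac{1352475}{-872} + 133855 \cdot \frac{1}{1457870}\right) - 1460208\right) \left(-4502949\right) = \left(\left(\left(-1352475\right) \left(- \frac{1}{872}\right) + \frac{1409}{15346}\right) - 1460208\right) \left(-4502949\right) = \left(\left(\frac{1352475}{872} + \frac{1409}{15346}\right) - 1460208\right) \left(-4502949\right) = \left(\frac{10378154999}{6690856} - 1460208\right) \left(-4502949\right) = \left(- \frac{9759663303049}{6690856}\right) \left(-4502949\right) = \frac{43947266110801191501}{6690856}$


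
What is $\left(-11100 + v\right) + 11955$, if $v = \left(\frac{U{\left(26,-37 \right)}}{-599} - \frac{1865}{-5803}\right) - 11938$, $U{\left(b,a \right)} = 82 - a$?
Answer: $- \frac{38524048173}{3475997} \approx -11083.0$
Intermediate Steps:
$v = - \frac{41496025608}{3475997}$ ($v = \left(\frac{82 - -37}{-599} - \frac{1865}{-5803}\right) - 11938 = \left(\left(82 + 37\right) \left(- \frac{1}{599}\right) - - \frac{1865}{5803}\right) - 11938 = \left(119 \left(- \frac{1}{599}\right) + \frac{1865}{5803}\right) - 11938 = \left(- \frac{119}{599} + \frac{1865}{5803}\right) - 11938 = \frac{426578}{3475997} - 11938 = - \frac{41496025608}{3475997} \approx -11938.0$)
$\left(-11100 + v\right) + 11955 = \left(-11100 - \frac{41496025608}{3475997}\right) + 11955 = - \frac{80079592308}{3475997} + 11955 = - \frac{38524048173}{3475997}$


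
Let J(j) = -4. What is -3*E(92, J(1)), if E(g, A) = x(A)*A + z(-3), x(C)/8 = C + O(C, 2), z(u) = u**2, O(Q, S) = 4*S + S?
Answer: 549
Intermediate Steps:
O(Q, S) = 5*S
x(C) = 80 + 8*C (x(C) = 8*(C + 5*2) = 8*(C + 10) = 8*(10 + C) = 80 + 8*C)
E(g, A) = 9 + A*(80 + 8*A) (E(g, A) = (80 + 8*A)*A + (-3)**2 = A*(80 + 8*A) + 9 = 9 + A*(80 + 8*A))
-3*E(92, J(1)) = -3*(9 + 8*(-4)*(10 - 4)) = -3*(9 + 8*(-4)*6) = -3*(9 - 192) = -3*(-183) = 549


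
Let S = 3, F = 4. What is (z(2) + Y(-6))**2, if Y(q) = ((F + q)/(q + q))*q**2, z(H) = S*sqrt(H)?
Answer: 54 + 36*sqrt(2) ≈ 104.91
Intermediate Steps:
z(H) = 3*sqrt(H)
Y(q) = q*(4 + q)/2 (Y(q) = ((4 + q)/(q + q))*q**2 = ((4 + q)/((2*q)))*q**2 = ((4 + q)*(1/(2*q)))*q**2 = ((4 + q)/(2*q))*q**2 = q*(4 + q)/2)
(z(2) + Y(-6))**2 = (3*sqrt(2) + (1/2)*(-6)*(4 - 6))**2 = (3*sqrt(2) + (1/2)*(-6)*(-2))**2 = (3*sqrt(2) + 6)**2 = (6 + 3*sqrt(2))**2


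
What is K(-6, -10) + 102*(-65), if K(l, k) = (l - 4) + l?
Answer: -6646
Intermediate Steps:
K(l, k) = -4 + 2*l (K(l, k) = (-4 + l) + l = -4 + 2*l)
K(-6, -10) + 102*(-65) = (-4 + 2*(-6)) + 102*(-65) = (-4 - 12) - 6630 = -16 - 6630 = -6646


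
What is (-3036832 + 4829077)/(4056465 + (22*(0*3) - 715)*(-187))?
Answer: 358449/838034 ≈ 0.42773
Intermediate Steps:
(-3036832 + 4829077)/(4056465 + (22*(0*3) - 715)*(-187)) = 1792245/(4056465 + (22*0 - 715)*(-187)) = 1792245/(4056465 + (0 - 715)*(-187)) = 1792245/(4056465 - 715*(-187)) = 1792245/(4056465 + 133705) = 1792245/4190170 = 1792245*(1/4190170) = 358449/838034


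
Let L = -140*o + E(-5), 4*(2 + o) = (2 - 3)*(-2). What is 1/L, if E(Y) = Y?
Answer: 1/205 ≈ 0.0048781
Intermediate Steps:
o = -3/2 (o = -2 + ((2 - 3)*(-2))/4 = -2 + (-1*(-2))/4 = -2 + (¼)*2 = -2 + ½ = -3/2 ≈ -1.5000)
L = 205 (L = -140*(-3/2) - 5 = 210 - 5 = 205)
1/L = 1/205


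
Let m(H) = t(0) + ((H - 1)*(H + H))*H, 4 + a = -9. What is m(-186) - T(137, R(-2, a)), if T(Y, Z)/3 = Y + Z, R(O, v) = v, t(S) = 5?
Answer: -12939271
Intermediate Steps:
a = -13 (a = -4 - 9 = -13)
T(Y, Z) = 3*Y + 3*Z (T(Y, Z) = 3*(Y + Z) = 3*Y + 3*Z)
m(H) = 5 + 2*H²*(-1 + H) (m(H) = 5 + ((H - 1)*(H + H))*H = 5 + ((-1 + H)*(2*H))*H = 5 + (2*H*(-1 + H))*H = 5 + 2*H²*(-1 + H))
m(-186) - T(137, R(-2, a)) = (5 - 2*(-186)² + 2*(-186)³) - (3*137 + 3*(-13)) = (5 - 2*34596 + 2*(-6434856)) - (411 - 39) = (5 - 69192 - 12869712) - 1*372 = -12938899 - 372 = -12939271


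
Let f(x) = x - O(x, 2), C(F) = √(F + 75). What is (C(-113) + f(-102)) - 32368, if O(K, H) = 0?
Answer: -32470 + I*√38 ≈ -32470.0 + 6.1644*I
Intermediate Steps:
C(F) = √(75 + F)
f(x) = x (f(x) = x - 1*0 = x + 0 = x)
(C(-113) + f(-102)) - 32368 = (√(75 - 113) - 102) - 32368 = (√(-38) - 102) - 32368 = (I*√38 - 102) - 32368 = (-102 + I*√38) - 32368 = -32470 + I*√38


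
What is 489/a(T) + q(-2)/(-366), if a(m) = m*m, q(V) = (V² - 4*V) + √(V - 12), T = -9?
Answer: 9889/1647 - I*√14/366 ≈ 6.0042 - 0.010223*I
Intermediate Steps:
q(V) = V² + √(-12 + V) - 4*V (q(V) = (V² - 4*V) + √(-12 + V) = V² + √(-12 + V) - 4*V)
a(m) = m²
489/a(T) + q(-2)/(-366) = 489/((-9)²) + ((-2)² + √(-12 - 2) - 4*(-2))/(-366) = 489/81 + (4 + √(-14) + 8)*(-1/366) = 489*(1/81) + (4 + I*√14 + 8)*(-1/366) = 163/27 + (12 + I*√14)*(-1/366) = 163/27 + (-2/61 - I*√14/366) = 9889/1647 - I*√14/366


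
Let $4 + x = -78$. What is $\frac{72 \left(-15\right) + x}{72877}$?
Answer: $- \frac{166}{10411} \approx -0.015945$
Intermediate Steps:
$x = -82$ ($x = -4 - 78 = -82$)
$\frac{72 \left(-15\right) + x}{72877} = \frac{72 \left(-15\right) - 82}{72877} = \left(-1080 - 82\right) \frac{1}{72877} = \left(-1162\right) \frac{1}{72877} = - \frac{166}{10411}$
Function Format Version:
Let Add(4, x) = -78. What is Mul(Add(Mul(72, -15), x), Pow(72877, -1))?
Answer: Rational(-166, 10411) ≈ -0.015945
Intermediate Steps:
x = -82 (x = Add(-4, -78) = -82)
Mul(Add(Mul(72, -15), x), Pow(72877, -1)) = Mul(Add(Mul(72, -15), -82), Pow(72877, -1)) = Mul(Add(-1080, -82), Rational(1, 72877)) = Mul(-1162, Rational(1, 72877)) = Rational(-166, 10411)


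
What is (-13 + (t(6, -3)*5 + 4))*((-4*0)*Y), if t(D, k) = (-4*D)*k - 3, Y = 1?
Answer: 0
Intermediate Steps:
t(D, k) = -3 - 4*D*k (t(D, k) = -4*D*k - 3 = -3 - 4*D*k)
(-13 + (t(6, -3)*5 + 4))*((-4*0)*Y) = (-13 + ((-3 - 4*6*(-3))*5 + 4))*(-4*0*1) = (-13 + ((-3 + 72)*5 + 4))*(0*1) = (-13 + (69*5 + 4))*0 = (-13 + (345 + 4))*0 = (-13 + 349)*0 = 336*0 = 0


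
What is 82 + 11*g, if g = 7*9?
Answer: 775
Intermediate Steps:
g = 63
82 + 11*g = 82 + 11*63 = 82 + 693 = 775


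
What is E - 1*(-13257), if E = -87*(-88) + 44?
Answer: 20957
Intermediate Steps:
E = 7700 (E = 7656 + 44 = 7700)
E - 1*(-13257) = 7700 - 1*(-13257) = 7700 + 13257 = 20957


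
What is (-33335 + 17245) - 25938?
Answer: -42028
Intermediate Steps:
(-33335 + 17245) - 25938 = -16090 - 25938 = -42028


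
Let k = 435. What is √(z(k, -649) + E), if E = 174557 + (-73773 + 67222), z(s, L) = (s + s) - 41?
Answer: √168835 ≈ 410.90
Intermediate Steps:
z(s, L) = -41 + 2*s (z(s, L) = 2*s - 41 = -41 + 2*s)
E = 168006 (E = 174557 - 6551 = 168006)
√(z(k, -649) + E) = √((-41 + 2*435) + 168006) = √((-41 + 870) + 168006) = √(829 + 168006) = √168835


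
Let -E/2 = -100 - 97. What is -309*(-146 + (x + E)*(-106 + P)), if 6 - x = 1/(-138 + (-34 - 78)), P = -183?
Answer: 8941467801/250 ≈ 3.5766e+7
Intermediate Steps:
E = 394 (E = -2*(-100 - 97) = -2*(-197) = 394)
x = 1501/250 (x = 6 - 1/(-138 + (-34 - 78)) = 6 - 1/(-138 - 112) = 6 - 1/(-250) = 6 - 1*(-1/250) = 6 + 1/250 = 1501/250 ≈ 6.0040)
-309*(-146 + (x + E)*(-106 + P)) = -309*(-146 + (1501/250 + 394)*(-106 - 183)) = -309*(-146 + (100001/250)*(-289)) = -309*(-146 - 28900289/250) = -309*(-28936789/250) = 8941467801/250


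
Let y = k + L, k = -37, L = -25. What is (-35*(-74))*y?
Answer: -160580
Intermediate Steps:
y = -62 (y = -37 - 25 = -62)
(-35*(-74))*y = -35*(-74)*(-62) = 2590*(-62) = -160580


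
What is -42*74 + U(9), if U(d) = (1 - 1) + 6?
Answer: -3102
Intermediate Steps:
U(d) = 6 (U(d) = 0 + 6 = 6)
-42*74 + U(9) = -42*74 + 6 = -3108 + 6 = -3102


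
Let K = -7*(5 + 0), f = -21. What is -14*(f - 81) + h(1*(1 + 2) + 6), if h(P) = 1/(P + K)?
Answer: 37127/26 ≈ 1428.0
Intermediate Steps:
K = -35 (K = -7*5 = -35)
h(P) = 1/(-35 + P) (h(P) = 1/(P - 35) = 1/(-35 + P))
-14*(f - 81) + h(1*(1 + 2) + 6) = -14*(-21 - 81) + 1/(-35 + (1*(1 + 2) + 6)) = -14*(-102) + 1/(-35 + (1*3 + 6)) = 1428 + 1/(-35 + (3 + 6)) = 1428 + 1/(-35 + 9) = 1428 + 1/(-26) = 1428 - 1/26 = 37127/26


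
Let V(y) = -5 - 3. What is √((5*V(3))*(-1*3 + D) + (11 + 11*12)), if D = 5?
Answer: 3*√7 ≈ 7.9373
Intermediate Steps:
V(y) = -8
√((5*V(3))*(-1*3 + D) + (11 + 11*12)) = √((5*(-8))*(-1*3 + 5) + (11 + 11*12)) = √(-40*(-3 + 5) + (11 + 132)) = √(-40*2 + 143) = √(-80 + 143) = √63 = 3*√7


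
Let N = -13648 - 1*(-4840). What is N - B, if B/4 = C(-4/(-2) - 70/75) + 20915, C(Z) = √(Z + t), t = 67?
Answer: -92468 - 4*√15315/15 ≈ -92501.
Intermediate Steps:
C(Z) = √(67 + Z) (C(Z) = √(Z + 67) = √(67 + Z))
B = 83660 + 4*√15315/15 (B = 4*(√(67 + (-4/(-2) - 70/75)) + 20915) = 4*(√(67 + (-4*(-½) - 70*1/75)) + 20915) = 4*(√(67 + (2 - 14/15)) + 20915) = 4*(√(67 + 16/15) + 20915) = 4*(√(1021/15) + 20915) = 4*(√15315/15 + 20915) = 4*(20915 + √15315/15) = 83660 + 4*√15315/15 ≈ 83693.)
N = -8808 (N = -13648 + 4840 = -8808)
N - B = -8808 - (83660 + 4*√15315/15) = -8808 + (-83660 - 4*√15315/15) = -92468 - 4*√15315/15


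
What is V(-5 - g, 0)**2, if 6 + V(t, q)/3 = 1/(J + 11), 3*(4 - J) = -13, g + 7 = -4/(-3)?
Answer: 1071225/3364 ≈ 318.44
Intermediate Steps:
g = -17/3 (g = -7 - 4/(-3) = -7 - 4*(-1/3) = -7 + 4/3 = -17/3 ≈ -5.6667)
J = 25/3 (J = 4 - 1/3*(-13) = 4 + 13/3 = 25/3 ≈ 8.3333)
V(t, q) = -1035/58 (V(t, q) = -18 + 3/(25/3 + 11) = -18 + 3/(58/3) = -18 + 3*(3/58) = -18 + 9/58 = -1035/58)
V(-5 - g, 0)**2 = (-1035/58)**2 = 1071225/3364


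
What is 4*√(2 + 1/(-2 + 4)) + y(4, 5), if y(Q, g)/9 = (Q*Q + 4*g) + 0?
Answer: 324 + 2*√10 ≈ 330.32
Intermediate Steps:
y(Q, g) = 9*Q² + 36*g (y(Q, g) = 9*((Q*Q + 4*g) + 0) = 9*((Q² + 4*g) + 0) = 9*(Q² + 4*g) = 9*Q² + 36*g)
4*√(2 + 1/(-2 + 4)) + y(4, 5) = 4*√(2 + 1/(-2 + 4)) + (9*4² + 36*5) = 4*√(2 + 1/2) + (9*16 + 180) = 4*√(2 + ½) + (144 + 180) = 4*√(5/2) + 324 = 4*(√10/2) + 324 = 2*√10 + 324 = 324 + 2*√10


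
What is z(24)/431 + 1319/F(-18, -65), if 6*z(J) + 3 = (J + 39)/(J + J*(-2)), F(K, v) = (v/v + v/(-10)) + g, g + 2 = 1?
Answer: 18191453/89648 ≈ 202.92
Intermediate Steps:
g = -1 (g = -2 + 1 = -1)
F(K, v) = -v/10 (F(K, v) = (v/v + v/(-10)) - 1 = (1 + v*(-1/10)) - 1 = (1 - v/10) - 1 = -v/10)
z(J) = -1/2 - (39 + J)/(6*J) (z(J) = -1/2 + ((J + 39)/(J + J*(-2)))/6 = -1/2 + ((39 + J)/(J - 2*J))/6 = -1/2 + ((39 + J)/((-J)))/6 = -1/2 + ((39 + J)*(-1/J))/6 = -1/2 + (-(39 + J)/J)/6 = -1/2 - (39 + J)/(6*J))
z(24)/431 + 1319/F(-18, -65) = ((1/6)*(-39 - 4*24)/24)/431 + 1319/((-1/10*(-65))) = ((1/6)*(1/24)*(-39 - 96))*(1/431) + 1319/(13/2) = ((1/6)*(1/24)*(-135))*(1/431) + 1319*(2/13) = -15/16*1/431 + 2638/13 = -15/6896 + 2638/13 = 18191453/89648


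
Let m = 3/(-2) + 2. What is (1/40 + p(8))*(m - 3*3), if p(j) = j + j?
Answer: -10897/80 ≈ -136.21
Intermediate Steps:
p(j) = 2*j
m = ½ (m = 3*(-½) + 2 = -3/2 + 2 = ½ ≈ 0.50000)
(1/40 + p(8))*(m - 3*3) = (1/40 + 2*8)*(½ - 3*3) = (1/40 + 16)*(½ - 9) = (641/40)*(-17/2) = -10897/80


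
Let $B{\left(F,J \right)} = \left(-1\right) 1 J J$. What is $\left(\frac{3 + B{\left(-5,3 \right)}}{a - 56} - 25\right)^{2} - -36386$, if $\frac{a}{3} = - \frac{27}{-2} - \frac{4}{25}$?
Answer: $\frac{23615964411}{638401} \approx 36992.0$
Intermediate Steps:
$B{\left(F,J \right)} = - J^{2}$ ($B{\left(F,J \right)} = - J J = - J^{2}$)
$a = \frac{2001}{50}$ ($a = 3 \left(- \frac{27}{-2} - \frac{4}{25}\right) = 3 \left(\left(-27\right) \left(- \frac{1}{2}\right) - \frac{4}{25}\right) = 3 \left(\frac{27}{2} - \frac{4}{25}\right) = 3 \cdot \frac{667}{50} = \frac{2001}{50} \approx 40.02$)
$\left(\frac{3 + B{\left(-5,3 \right)}}{a - 56} - 25\right)^{2} - -36386 = \left(\frac{3 - 3^{2}}{\frac{2001}{50} - 56} - 25\right)^{2} - -36386 = \left(\frac{3 - 9}{- \frac{799}{50}} - 25\right)^{2} + 36386 = \left(\left(3 - 9\right) \left(- \frac{50}{799}\right) - 25\right)^{2} + 36386 = \left(\left(-6\right) \left(- \frac{50}{799}\right) - 25\right)^{2} + 36386 = \left(\frac{300}{799} - 25\right)^{2} + 36386 = \left(- \frac{19675}{799}\right)^{2} + 36386 = \frac{387105625}{638401} + 36386 = \frac{23615964411}{638401}$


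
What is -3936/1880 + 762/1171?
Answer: -397062/275185 ≈ -1.4429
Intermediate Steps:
-3936/1880 + 762/1171 = -3936*1/1880 + 762*(1/1171) = -492/235 + 762/1171 = -397062/275185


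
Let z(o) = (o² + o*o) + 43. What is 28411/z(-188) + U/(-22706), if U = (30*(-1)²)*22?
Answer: 299208853/803009043 ≈ 0.37261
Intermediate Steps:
z(o) = 43 + 2*o² (z(o) = (o² + o²) + 43 = 2*o² + 43 = 43 + 2*o²)
U = 660 (U = (30*1)*22 = 30*22 = 660)
28411/z(-188) + U/(-22706) = 28411/(43 + 2*(-188)²) + 660/(-22706) = 28411/(43 + 2*35344) + 660*(-1/22706) = 28411/(43 + 70688) - 330/11353 = 28411/70731 - 330/11353 = 299208853/803009043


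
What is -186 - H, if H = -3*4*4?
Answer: -138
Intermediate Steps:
H = -48 (H = -12*4 = -48)
-186 - H = -186 - 1*(-48) = -186 + 48 = -138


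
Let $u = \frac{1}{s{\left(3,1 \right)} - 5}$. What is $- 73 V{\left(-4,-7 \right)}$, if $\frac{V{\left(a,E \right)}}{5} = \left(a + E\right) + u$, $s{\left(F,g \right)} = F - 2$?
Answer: $\frac{16425}{4} \approx 4106.3$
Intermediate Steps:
$s{\left(F,g \right)} = -2 + F$
$u = - \frac{1}{4}$ ($u = \frac{1}{\left(-2 + 3\right) - 5} = \frac{1}{1 - 5} = \frac{1}{-4} = - \frac{1}{4} \approx -0.25$)
$V{\left(a,E \right)} = - \frac{5}{4} + 5 E + 5 a$ ($V{\left(a,E \right)} = 5 \left(\left(a + E\right) - \frac{1}{4}\right) = 5 \left(\left(E + a\right) - \frac{1}{4}\right) = 5 \left(- \frac{1}{4} + E + a\right) = - \frac{5}{4} + 5 E + 5 a$)
$- 73 V{\left(-4,-7 \right)} = - 73 \left(- \frac{5}{4} + 5 \left(-7\right) + 5 \left(-4\right)\right) = - 73 \left(- \frac{5}{4} - 35 - 20\right) = \left(-73\right) \left(- \frac{225}{4}\right) = \frac{16425}{4}$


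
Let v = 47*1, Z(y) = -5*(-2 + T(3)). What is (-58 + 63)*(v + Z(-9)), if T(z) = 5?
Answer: 160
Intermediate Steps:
Z(y) = -15 (Z(y) = -5*(-2 + 5) = -5*3 = -15)
v = 47
(-58 + 63)*(v + Z(-9)) = (-58 + 63)*(47 - 15) = 5*32 = 160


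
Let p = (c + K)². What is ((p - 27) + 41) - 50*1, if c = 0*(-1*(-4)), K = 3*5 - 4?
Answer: 85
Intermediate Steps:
K = 11 (K = 15 - 4 = 11)
c = 0 (c = 0*4 = 0)
p = 121 (p = (0 + 11)² = 11² = 121)
((p - 27) + 41) - 50*1 = ((121 - 27) + 41) - 50*1 = (94 + 41) - 50 = 135 - 50 = 85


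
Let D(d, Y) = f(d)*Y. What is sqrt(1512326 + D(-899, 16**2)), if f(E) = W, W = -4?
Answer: sqrt(1511302) ≈ 1229.3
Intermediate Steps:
f(E) = -4
D(d, Y) = -4*Y
sqrt(1512326 + D(-899, 16**2)) = sqrt(1512326 - 4*16**2) = sqrt(1512326 - 4*256) = sqrt(1512326 - 1024) = sqrt(1511302)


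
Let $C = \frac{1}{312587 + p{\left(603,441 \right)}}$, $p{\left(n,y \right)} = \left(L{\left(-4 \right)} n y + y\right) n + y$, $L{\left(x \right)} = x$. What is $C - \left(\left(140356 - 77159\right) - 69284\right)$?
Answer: $\frac{3900715927274}{640827325} \approx 6087.0$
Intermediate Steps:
$p{\left(n,y \right)} = y + n \left(y - 4 n y\right)$ ($p{\left(n,y \right)} = \left(- 4 n y + y\right) n + y = \left(y - 4 n y\right) n + y = n \left(y - 4 n y\right) + y = y + n \left(y - 4 n y\right)$)
$C = - \frac{1}{640827325}$ ($C = \frac{1}{312587 + 441 \left(1 + 603 - 4 \cdot 603^{2}\right)} = \frac{1}{312587 + 441 \left(1 + 603 - 1454436\right)} = \frac{1}{312587 + 441 \left(-1453832\right)} = \frac{1}{312587 - 641139912} = \frac{1}{-640827325} = - \frac{1}{640827325} \approx -1.5605 \cdot 10^{-9}$)
$C - \left(\left(140356 - 77159\right) - 69284\right) = - \frac{1}{640827325} - \left(\left(140356 - 77159\right) - 69284\right) = - \frac{1}{640827325} - \left(63197 - 69284\right) = - \frac{1}{640827325} - -6087 = - \frac{1}{640827325} + 6087 = \frac{3900715927274}{640827325}$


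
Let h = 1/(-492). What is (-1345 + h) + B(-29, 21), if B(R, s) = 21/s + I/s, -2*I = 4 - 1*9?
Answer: -4628333/3444 ≈ -1343.9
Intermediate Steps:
h = -1/492 ≈ -0.0020325
I = 5/2 (I = -(4 - 1*9)/2 = -(4 - 9)/2 = -½*(-5) = 5/2 ≈ 2.5000)
B(R, s) = 47/(2*s) (B(R, s) = 21/s + 5/(2*s) = 47/(2*s))
(-1345 + h) + B(-29, 21) = (-1345 - 1/492) + (47/2)/21 = -661741/492 + (47/2)*(1/21) = -661741/492 + 47/42 = -4628333/3444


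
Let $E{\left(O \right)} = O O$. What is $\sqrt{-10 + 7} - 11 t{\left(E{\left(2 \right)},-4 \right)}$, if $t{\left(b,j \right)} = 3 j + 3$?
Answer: $99 + i \sqrt{3} \approx 99.0 + 1.732 i$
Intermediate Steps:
$E{\left(O \right)} = O^{2}$
$t{\left(b,j \right)} = 3 + 3 j$
$\sqrt{-10 + 7} - 11 t{\left(E{\left(2 \right)},-4 \right)} = \sqrt{-10 + 7} - 11 \left(3 + 3 \left(-4\right)\right) = \sqrt{-3} - 11 \left(3 - 12\right) = i \sqrt{3} - -99 = i \sqrt{3} + 99 = 99 + i \sqrt{3}$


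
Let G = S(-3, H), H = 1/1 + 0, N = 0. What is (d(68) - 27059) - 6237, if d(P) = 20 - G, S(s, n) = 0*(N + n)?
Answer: -33276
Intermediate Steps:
H = 1 (H = 1 + 0 = 1)
S(s, n) = 0 (S(s, n) = 0*(0 + n) = 0*n = 0)
G = 0
d(P) = 20 (d(P) = 20 - 1*0 = 20 + 0 = 20)
(d(68) - 27059) - 6237 = (20 - 27059) - 6237 = -27039 - 6237 = -33276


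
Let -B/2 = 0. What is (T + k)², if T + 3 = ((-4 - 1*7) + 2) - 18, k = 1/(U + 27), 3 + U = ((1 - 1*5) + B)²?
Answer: 1437601/1600 ≈ 898.50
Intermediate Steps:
B = 0 (B = -2*0 = 0)
U = 13 (U = -3 + ((1 - 1*5) + 0)² = -3 + ((1 - 5) + 0)² = -3 + (-4 + 0)² = -3 + (-4)² = -3 + 16 = 13)
k = 1/40 (k = 1/(13 + 27) = 1/40 ≈ 0.025000)
T = -30 (T = -3 + (((-4 - 1*7) + 2) - 18) = -3 + (((-4 - 7) + 2) - 18) = -3 + ((-11 + 2) - 18) = -3 + (-9 - 18) = -3 - 27 = -30)
(T + k)² = (-30 + 1/40)² = (-1199/40)² = 1437601/1600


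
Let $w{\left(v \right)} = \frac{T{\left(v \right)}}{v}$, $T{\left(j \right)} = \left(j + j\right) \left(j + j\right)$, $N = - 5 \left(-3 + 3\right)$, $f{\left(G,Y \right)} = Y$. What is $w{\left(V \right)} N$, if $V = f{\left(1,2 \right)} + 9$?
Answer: $0$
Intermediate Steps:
$N = 0$ ($N = \left(-5\right) 0 = 0$)
$T{\left(j \right)} = 4 j^{2}$ ($T{\left(j \right)} = 2 j 2 j = 4 j^{2}$)
$V = 11$ ($V = 2 + 9 = 11$)
$w{\left(v \right)} = 4 v$ ($w{\left(v \right)} = \frac{4 v^{2}}{v} = 4 v$)
$w{\left(V \right)} N = 4 \cdot 11 \cdot 0 = 44 \cdot 0 = 0$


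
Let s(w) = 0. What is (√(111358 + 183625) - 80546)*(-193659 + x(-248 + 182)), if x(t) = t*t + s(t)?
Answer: 15247599438 - 189303*√294983 ≈ 1.5145e+10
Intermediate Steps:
x(t) = t² (x(t) = t*t + 0 = t² + 0 = t²)
(√(111358 + 183625) - 80546)*(-193659 + x(-248 + 182)) = (√(111358 + 183625) - 80546)*(-193659 + (-248 + 182)²) = (√294983 - 80546)*(-193659 + (-66)²) = (-80546 + √294983)*(-193659 + 4356) = (-80546 + √294983)*(-189303) = 15247599438 - 189303*√294983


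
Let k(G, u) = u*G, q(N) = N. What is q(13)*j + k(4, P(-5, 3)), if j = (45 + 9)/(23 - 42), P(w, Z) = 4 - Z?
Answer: -626/19 ≈ -32.947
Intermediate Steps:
k(G, u) = G*u
j = -54/19 (j = 54/(-19) = 54*(-1/19) = -54/19 ≈ -2.8421)
q(13)*j + k(4, P(-5, 3)) = 13*(-54/19) + 4*(4 - 1*3) = -702/19 + 4*(4 - 3) = -702/19 + 4*1 = -702/19 + 4 = -626/19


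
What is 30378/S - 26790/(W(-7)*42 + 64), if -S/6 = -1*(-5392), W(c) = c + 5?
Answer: 7217521/5392 ≈ 1338.6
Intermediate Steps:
W(c) = 5 + c
S = -32352 (S = -(-6)*(-5392) = -6*5392 = -32352)
30378/S - 26790/(W(-7)*42 + 64) = 30378/(-32352) - 26790/((5 - 7)*42 + 64) = 30378*(-1/32352) - 26790/(-2*42 + 64) = -5063/5392 - 26790/(-84 + 64) = -5063/5392 - 26790/(-20) = -5063/5392 - 26790*(-1/20) = -5063/5392 + 2679/2 = 7217521/5392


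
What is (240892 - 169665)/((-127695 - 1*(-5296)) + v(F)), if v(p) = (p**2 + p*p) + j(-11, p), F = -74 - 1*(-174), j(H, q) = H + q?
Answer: -5479/7870 ≈ -0.69619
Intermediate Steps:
F = 100 (F = -74 + 174 = 100)
v(p) = -11 + p + 2*p**2 (v(p) = (p**2 + p*p) + (-11 + p) = (p**2 + p**2) + (-11 + p) = 2*p**2 + (-11 + p) = -11 + p + 2*p**2)
(240892 - 169665)/((-127695 - 1*(-5296)) + v(F)) = (240892 - 169665)/((-127695 - 1*(-5296)) + (-11 + 100 + 2*100**2)) = 71227/((-127695 + 5296) + (-11 + 100 + 2*10000)) = 71227/(-122399 + (-11 + 100 + 20000)) = 71227/(-122399 + 20089) = 71227/(-102310) = 71227*(-1/102310) = -5479/7870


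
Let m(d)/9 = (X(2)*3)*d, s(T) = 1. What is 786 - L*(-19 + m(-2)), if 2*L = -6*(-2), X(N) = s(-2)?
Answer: 1224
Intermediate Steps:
X(N) = 1
L = 6 (L = (-6*(-2))/2 = (1/2)*12 = 6)
m(d) = 27*d (m(d) = 9*((1*3)*d) = 9*(3*d) = 27*d)
786 - L*(-19 + m(-2)) = 786 - 6*(-19 + 27*(-2)) = 786 - 6*(-19 - 54) = 786 - 6*(-73) = 786 - 1*(-438) = 786 + 438 = 1224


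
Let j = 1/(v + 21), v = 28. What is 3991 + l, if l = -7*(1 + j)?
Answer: 27887/7 ≈ 3983.9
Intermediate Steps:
j = 1/49 (j = 1/(28 + 21) = 1/49 ≈ 0.020408)
l = -50/7 (l = -7*(1 + 1/49) = -7*50/49 = -50/7 ≈ -7.1429)
3991 + l = 3991 - 50/7 = 27887/7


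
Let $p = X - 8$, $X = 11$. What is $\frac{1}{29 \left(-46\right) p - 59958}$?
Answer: $- \frac{1}{63960} \approx -1.5635 \cdot 10^{-5}$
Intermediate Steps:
$p = 3$ ($p = 11 - 8 = 3$)
$\frac{1}{29 \left(-46\right) p - 59958} = \frac{1}{29 \left(-46\right) 3 - 59958} = \frac{1}{\left(-1334\right) 3 - 59958} = \frac{1}{-4002 - 59958} = \frac{1}{-63960} = - \frac{1}{63960}$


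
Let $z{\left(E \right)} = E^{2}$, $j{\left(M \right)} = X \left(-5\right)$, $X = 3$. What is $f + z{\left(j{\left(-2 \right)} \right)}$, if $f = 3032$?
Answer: $3257$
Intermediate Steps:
$j{\left(M \right)} = -15$ ($j{\left(M \right)} = 3 \left(-5\right) = -15$)
$f + z{\left(j{\left(-2 \right)} \right)} = 3032 + \left(-15\right)^{2} = 3032 + 225 = 3257$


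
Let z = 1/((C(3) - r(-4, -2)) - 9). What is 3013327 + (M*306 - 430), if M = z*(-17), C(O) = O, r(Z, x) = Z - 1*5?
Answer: 3011163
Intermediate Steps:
r(Z, x) = -5 + Z (r(Z, x) = Z - 5 = -5 + Z)
z = ⅓ (z = 1/((3 - (-5 - 4)) - 9) = 1/((3 - 1*(-9)) - 9) = 1/((3 + 9) - 9) = 1/(12 - 9) = 1/3 = ⅓ ≈ 0.33333)
M = -17/3 (M = (⅓)*(-17) = -17/3 ≈ -5.6667)
3013327 + (M*306 - 430) = 3013327 + (-17/3*306 - 430) = 3013327 + (-1734 - 430) = 3013327 - 2164 = 3011163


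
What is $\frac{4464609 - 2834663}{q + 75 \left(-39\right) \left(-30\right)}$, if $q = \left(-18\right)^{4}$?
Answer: $\frac{814973}{96363} \approx 8.4573$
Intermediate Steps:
$q = 104976$
$\frac{4464609 - 2834663}{q + 75 \left(-39\right) \left(-30\right)} = \frac{4464609 - 2834663}{104976 + 75 \left(-39\right) \left(-30\right)} = \frac{1629946}{104976 - -87750} = \frac{1629946}{104976 + 87750} = \frac{1629946}{192726} = 1629946 \cdot \frac{1}{192726} = \frac{814973}{96363}$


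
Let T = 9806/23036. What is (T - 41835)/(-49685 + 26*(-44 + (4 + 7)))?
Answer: 481850627/582154274 ≈ 0.82770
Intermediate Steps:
T = 4903/11518 (T = 9806*(1/23036) = 4903/11518 ≈ 0.42568)
(T - 41835)/(-49685 + 26*(-44 + (4 + 7))) = (4903/11518 - 41835)/(-49685 + 26*(-44 + (4 + 7))) = -481850627/(11518*(-49685 + 26*(-44 + 11))) = -481850627/(11518*(-49685 + 26*(-33))) = -481850627/(11518*(-49685 - 858)) = -481850627/11518/(-50543) = -481850627/11518*(-1/50543) = 481850627/582154274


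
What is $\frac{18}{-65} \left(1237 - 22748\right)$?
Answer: $\frac{387198}{65} \approx 5956.9$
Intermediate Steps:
$\frac{18}{-65} \left(1237 - 22748\right) = 18 \left(- \frac{1}{65}\right) \left(1237 - 22748\right) = \left(- \frac{18}{65}\right) \left(-21511\right) = \frac{387198}{65}$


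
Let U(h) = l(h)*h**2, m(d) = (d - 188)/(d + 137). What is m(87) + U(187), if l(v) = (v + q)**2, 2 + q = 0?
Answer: 268086341499/224 ≈ 1.1968e+9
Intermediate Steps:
q = -2 (q = -2 + 0 = -2)
l(v) = (-2 + v)**2 (l(v) = (v - 2)**2 = (-2 + v)**2)
m(d) = (-188 + d)/(137 + d)
U(h) = h**2*(-2 + h)**2 (U(h) = (-2 + h)**2*h**2 = h**2*(-2 + h)**2)
m(87) + U(187) = (-188 + 87)/(137 + 87) + 187**2*(-2 + 187)**2 = -101/224 + 34969*185**2 = (1/224)*(-101) + 34969*34225 = -101/224 + 1196814025 = 268086341499/224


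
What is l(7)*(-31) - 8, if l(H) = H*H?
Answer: -1527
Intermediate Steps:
l(H) = H²
l(7)*(-31) - 8 = 7²*(-31) - 8 = 49*(-31) - 8 = -1519 - 8 = -1527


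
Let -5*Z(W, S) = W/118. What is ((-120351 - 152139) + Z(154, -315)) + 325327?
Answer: 15586838/295 ≈ 52837.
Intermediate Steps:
Z(W, S) = -W/590 (Z(W, S) = -W/(5*118) = -W/590)
((-120351 - 152139) + Z(154, -315)) + 325327 = ((-120351 - 152139) - 1/590*154) + 325327 = (-272490 - 77/295) + 325327 = -80384627/295 + 325327 = 15586838/295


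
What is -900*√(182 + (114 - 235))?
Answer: -900*√61 ≈ -7029.2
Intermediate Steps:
-900*√(182 + (114 - 235)) = -900*√(182 - 121) = -900*√61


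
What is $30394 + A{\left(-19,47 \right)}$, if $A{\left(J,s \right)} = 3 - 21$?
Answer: $30376$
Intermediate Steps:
$A{\left(J,s \right)} = -18$ ($A{\left(J,s \right)} = 3 - 21 = -18$)
$30394 + A{\left(-19,47 \right)} = 30394 - 18 = 30376$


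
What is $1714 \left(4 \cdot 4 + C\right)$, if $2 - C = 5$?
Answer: $22282$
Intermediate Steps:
$C = -3$ ($C = 2 - 5 = -3$)
$1714 \left(4 \cdot 4 + C\right) = 1714 \left(4 \cdot 4 - 3\right) = 1714 \left(16 - 3\right) = 1714 \cdot 13 = 22282$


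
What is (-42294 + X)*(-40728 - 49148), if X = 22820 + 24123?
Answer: -417833524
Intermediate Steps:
X = 46943
(-42294 + X)*(-40728 - 49148) = (-42294 + 46943)*(-40728 - 49148) = 4649*(-89876) = -417833524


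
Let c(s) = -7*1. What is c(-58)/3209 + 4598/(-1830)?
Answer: -7383896/2936235 ≈ -2.5147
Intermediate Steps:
c(s) = -7
c(-58)/3209 + 4598/(-1830) = -7/3209 + 4598/(-1830) = -7*1/3209 + 4598*(-1/1830) = -7/3209 - 2299/915 = -7383896/2936235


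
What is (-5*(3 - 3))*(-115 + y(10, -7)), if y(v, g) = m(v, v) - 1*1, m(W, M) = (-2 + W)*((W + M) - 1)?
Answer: 0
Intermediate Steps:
m(W, M) = (-2 + W)*(-1 + M + W) (m(W, M) = (-2 + W)*((M + W) - 1) = (-2 + W)*(-1 + M + W))
y(v, g) = 1 - 5*v + 2*v**2 (y(v, g) = (2 + v**2 - 3*v - 2*v + v*v) - 1*1 = (2 + v**2 - 3*v - 2*v + v**2) - 1 = (2 - 5*v + 2*v**2) - 1 = 1 - 5*v + 2*v**2)
(-5*(3 - 3))*(-115 + y(10, -7)) = (-5*(3 - 3))*(-115 + (1 - 5*10 + 2*10**2)) = (-5*0)*(-115 + (1 - 50 + 2*100)) = 0*(-115 + (1 - 50 + 200)) = 0*(-115 + 151) = 0*36 = 0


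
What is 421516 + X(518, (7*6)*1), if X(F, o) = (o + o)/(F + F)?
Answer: 15596095/37 ≈ 4.2152e+5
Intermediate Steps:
X(F, o) = o/F (X(F, o) = (2*o)/((2*F)) = (2*o)*(1/(2*F)) = o/F)
421516 + X(518, (7*6)*1) = 421516 + ((7*6)*1)/518 = 421516 + (42*1)*(1/518) = 421516 + 42*(1/518) = 421516 + 3/37 = 15596095/37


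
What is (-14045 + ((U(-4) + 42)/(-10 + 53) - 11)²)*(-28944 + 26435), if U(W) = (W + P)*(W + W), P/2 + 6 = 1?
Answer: 64901416996/1849 ≈ 3.5101e+7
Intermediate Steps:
P = -10 (P = -12 + 2*1 = -12 + 2 = -10)
U(W) = 2*W*(-10 + W) (U(W) = (W - 10)*(W + W) = (-10 + W)*(2*W) = 2*W*(-10 + W))
(-14045 + ((U(-4) + 42)/(-10 + 53) - 11)²)*(-28944 + 26435) = (-14045 + ((2*(-4)*(-10 - 4) + 42)/(-10 + 53) - 11)²)*(-28944 + 26435) = (-14045 + ((2*(-4)*(-14) + 42)/43 - 11)²)*(-2509) = (-14045 + ((112 + 42)*(1/43) - 11)²)*(-2509) = (-14045 + (154*(1/43) - 11)²)*(-2509) = (-14045 + (154/43 - 11)²)*(-2509) = (-14045 + (-319/43)²)*(-2509) = (-14045 + 101761/1849)*(-2509) = -25867444/1849*(-2509) = 64901416996/1849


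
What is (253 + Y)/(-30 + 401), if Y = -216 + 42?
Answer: 79/371 ≈ 0.21294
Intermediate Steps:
Y = -174
(253 + Y)/(-30 + 401) = (253 - 174)/(-30 + 401) = 79/371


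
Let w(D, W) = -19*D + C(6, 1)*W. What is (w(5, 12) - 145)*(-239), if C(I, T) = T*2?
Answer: 51624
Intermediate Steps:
C(I, T) = 2*T
w(D, W) = -19*D + 2*W (w(D, W) = -19*D + (2*1)*W = -19*D + 2*W)
(w(5, 12) - 145)*(-239) = ((-19*5 + 2*12) - 145)*(-239) = ((-95 + 24) - 145)*(-239) = (-71 - 145)*(-239) = -216*(-239) = 51624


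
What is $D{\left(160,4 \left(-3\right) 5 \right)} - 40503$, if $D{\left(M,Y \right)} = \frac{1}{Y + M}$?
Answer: $- \frac{4050299}{100} \approx -40503.0$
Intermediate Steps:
$D{\left(M,Y \right)} = \frac{1}{M + Y}$
$D{\left(160,4 \left(-3\right) 5 \right)} - 40503 = \frac{1}{160 + 4 \left(-3\right) 5} - 40503 = \frac{1}{160 - 60} - 40503 = \frac{1}{100} - 40503 = - \frac{4050299}{100}$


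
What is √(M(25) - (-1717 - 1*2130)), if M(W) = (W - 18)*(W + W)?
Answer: √4197 ≈ 64.784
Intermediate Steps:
M(W) = 2*W*(-18 + W) (M(W) = (-18 + W)*(2*W) = 2*W*(-18 + W))
√(M(25) - (-1717 - 1*2130)) = √(2*25*(-18 + 25) - (-1717 - 1*2130)) = √(2*25*7 - (-1717 - 2130)) = √(350 - 1*(-3847)) = √(350 + 3847) = √4197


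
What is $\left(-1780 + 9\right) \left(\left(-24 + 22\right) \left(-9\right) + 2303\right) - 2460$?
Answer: $-4112951$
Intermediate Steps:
$\left(-1780 + 9\right) \left(\left(-24 + 22\right) \left(-9\right) + 2303\right) - 2460 = - 1771 \left(\left(-2\right) \left(-9\right) + 2303\right) - 2460 = - 1771 \left(18 + 2303\right) - 2460 = \left(-1771\right) 2321 - 2460 = -4110491 - 2460 = -4112951$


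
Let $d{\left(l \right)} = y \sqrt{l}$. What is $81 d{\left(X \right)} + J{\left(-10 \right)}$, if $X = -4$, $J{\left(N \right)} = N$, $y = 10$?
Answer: $-10 + 1620 i \approx -10.0 + 1620.0 i$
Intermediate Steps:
$d{\left(l \right)} = 10 \sqrt{l}$
$81 d{\left(X \right)} + J{\left(-10 \right)} = 81 \cdot 10 \sqrt{-4} - 10 = 81 \cdot 10 \cdot 2 i - 10 = 81 \cdot 20 i - 10 = 1620 i - 10 = -10 + 1620 i$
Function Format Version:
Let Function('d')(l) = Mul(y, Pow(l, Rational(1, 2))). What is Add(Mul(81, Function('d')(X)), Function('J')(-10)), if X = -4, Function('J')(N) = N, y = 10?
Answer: Add(-10, Mul(1620, I)) ≈ Add(-10.000, Mul(1620.0, I))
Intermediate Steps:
Function('d')(l) = Mul(10, Pow(l, Rational(1, 2)))
Add(Mul(81, Function('d')(X)), Function('J')(-10)) = Add(Mul(81, Mul(10, Pow(-4, Rational(1, 2)))), -10) = Add(Mul(81, Mul(10, Mul(2, I))), -10) = Add(Mul(81, Mul(20, I)), -10) = Add(Mul(1620, I), -10) = Add(-10, Mul(1620, I))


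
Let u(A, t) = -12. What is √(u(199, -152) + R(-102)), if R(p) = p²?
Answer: 2*√2598 ≈ 101.94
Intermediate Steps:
√(u(199, -152) + R(-102)) = √(-12 + (-102)²) = √(-12 + 10404) = √10392 = 2*√2598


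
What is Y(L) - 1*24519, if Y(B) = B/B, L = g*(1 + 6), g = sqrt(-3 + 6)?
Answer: -24518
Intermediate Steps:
g = sqrt(3) ≈ 1.7320
L = 7*sqrt(3) (L = sqrt(3)*(1 + 6) = sqrt(3)*7 = 7*sqrt(3) ≈ 12.124)
Y(B) = 1
Y(L) - 1*24519 = 1 - 1*24519 = 1 - 24519 = -24518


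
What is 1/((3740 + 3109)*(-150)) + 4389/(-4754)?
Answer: -1127260976/1221005475 ≈ -0.92322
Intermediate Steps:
1/((3740 + 3109)*(-150)) + 4389/(-4754) = -1/150/6849 + 4389*(-1/4754) = (1/6849)*(-1/150) - 4389/4754 = -1/1027350 - 4389/4754 = -1127260976/1221005475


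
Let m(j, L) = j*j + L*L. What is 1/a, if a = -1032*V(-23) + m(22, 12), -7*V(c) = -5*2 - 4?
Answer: -1/1436 ≈ -0.00069638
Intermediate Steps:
m(j, L) = L**2 + j**2 (m(j, L) = j**2 + L**2 = L**2 + j**2)
V(c) = 2 (V(c) = -(-5*2 - 4)/7 = -(-10 - 4)/7 = -1/7*(-14) = 2)
a = -1436 (a = -1032*2 + (12**2 + 22**2) = -2064 + (144 + 484) = -2064 + 628 = -1436)
1/a = 1/(-1436) = -1/1436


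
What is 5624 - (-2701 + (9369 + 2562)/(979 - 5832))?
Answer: 40413156/4853 ≈ 8327.5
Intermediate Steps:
5624 - (-2701 + (9369 + 2562)/(979 - 5832)) = 5624 - (-2701 + 11931/(-4853)) = 5624 - (-2701 + 11931*(-1/4853)) = 5624 - (-2701 - 11931/4853) = 5624 - 1*(-13119884/4853) = 5624 + 13119884/4853 = 40413156/4853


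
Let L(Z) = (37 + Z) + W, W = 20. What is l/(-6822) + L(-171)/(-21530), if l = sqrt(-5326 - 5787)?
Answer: 57/10765 - I*sqrt(11113)/6822 ≈ 0.0052949 - 0.015453*I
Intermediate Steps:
L(Z) = 57 + Z (L(Z) = (37 + Z) + 20 = 57 + Z)
l = I*sqrt(11113) (l = sqrt(-11113) = I*sqrt(11113) ≈ 105.42*I)
l/(-6822) + L(-171)/(-21530) = (I*sqrt(11113))/(-6822) + (57 - 171)/(-21530) = (I*sqrt(11113))*(-1/6822) - 114*(-1/21530) = -I*sqrt(11113)/6822 + 57/10765 = 57/10765 - I*sqrt(11113)/6822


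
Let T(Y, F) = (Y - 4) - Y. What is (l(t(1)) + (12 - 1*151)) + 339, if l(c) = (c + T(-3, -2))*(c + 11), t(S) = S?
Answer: 164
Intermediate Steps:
T(Y, F) = -4 (T(Y, F) = (-4 + Y) - Y = -4)
l(c) = (-4 + c)*(11 + c) (l(c) = (c - 4)*(c + 11) = (-4 + c)*(11 + c))
(l(t(1)) + (12 - 1*151)) + 339 = ((-44 + 1² + 7*1) + (12 - 1*151)) + 339 = ((-44 + 1 + 7) + (12 - 151)) + 339 = (-36 - 139) + 339 = -175 + 339 = 164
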